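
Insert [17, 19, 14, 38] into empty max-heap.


Insert 17: [17]
Insert 19: [19, 17]
Insert 14: [19, 17, 14]
Insert 38: [38, 19, 14, 17]

Final heap: [38, 19, 14, 17]


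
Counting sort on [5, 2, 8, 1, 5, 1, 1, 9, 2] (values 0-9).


Input: [5, 2, 8, 1, 5, 1, 1, 9, 2]
Counts: [0, 3, 2, 0, 0, 2, 0, 0, 1, 1]

Sorted: [1, 1, 1, 2, 2, 5, 5, 8, 9]


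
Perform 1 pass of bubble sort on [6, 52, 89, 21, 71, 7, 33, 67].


Initial: [6, 52, 89, 21, 71, 7, 33, 67]
Pass 1: [6, 52, 21, 71, 7, 33, 67, 89] (5 swaps)

After 1 pass: [6, 52, 21, 71, 7, 33, 67, 89]


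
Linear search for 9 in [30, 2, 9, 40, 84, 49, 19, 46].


i=0: 30!=9
i=1: 2!=9
i=2: 9==9 found!

Found at 2, 3 comps


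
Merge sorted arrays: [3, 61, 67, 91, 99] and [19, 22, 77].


Take 3 from A
Take 19 from B
Take 22 from B
Take 61 from A
Take 67 from A
Take 77 from B

Merged: [3, 19, 22, 61, 67, 77, 91, 99]


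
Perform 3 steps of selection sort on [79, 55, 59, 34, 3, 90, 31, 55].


Initial: [79, 55, 59, 34, 3, 90, 31, 55]
Step 1: min=3 at 4
  Swap: [3, 55, 59, 34, 79, 90, 31, 55]
Step 2: min=31 at 6
  Swap: [3, 31, 59, 34, 79, 90, 55, 55]
Step 3: min=34 at 3
  Swap: [3, 31, 34, 59, 79, 90, 55, 55]

After 3 steps: [3, 31, 34, 59, 79, 90, 55, 55]


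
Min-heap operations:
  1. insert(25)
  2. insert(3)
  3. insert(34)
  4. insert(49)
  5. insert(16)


insert(25) -> [25]
insert(3) -> [3, 25]
insert(34) -> [3, 25, 34]
insert(49) -> [3, 25, 34, 49]
insert(16) -> [3, 16, 34, 49, 25]

Final heap: [3, 16, 34, 49, 25]


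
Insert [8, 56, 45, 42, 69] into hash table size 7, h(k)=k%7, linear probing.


Insert 8: h=1 -> slot 1
Insert 56: h=0 -> slot 0
Insert 45: h=3 -> slot 3
Insert 42: h=0, 2 probes -> slot 2
Insert 69: h=6 -> slot 6

Table: [56, 8, 42, 45, None, None, 69]


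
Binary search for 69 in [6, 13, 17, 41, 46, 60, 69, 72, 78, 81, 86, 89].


Step 1: lo=0, hi=11, mid=5, val=60
Step 2: lo=6, hi=11, mid=8, val=78
Step 3: lo=6, hi=7, mid=6, val=69

Found at index 6


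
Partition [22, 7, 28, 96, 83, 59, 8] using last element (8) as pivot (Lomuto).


Pivot: 8
  7 <= 8: swap -> [7, 22, 28, 96, 83, 59, 8]
Place pivot at 1: [7, 8, 28, 96, 83, 59, 22]

Partitioned: [7, 8, 28, 96, 83, 59, 22]


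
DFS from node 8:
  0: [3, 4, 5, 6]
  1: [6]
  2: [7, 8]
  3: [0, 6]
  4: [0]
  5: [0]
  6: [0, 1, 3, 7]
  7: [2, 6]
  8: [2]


Visit 8, push [2]
Visit 2, push [7]
Visit 7, push [6]
Visit 6, push [3, 1, 0]
Visit 0, push [5, 4, 3]
Visit 3, push []
Visit 4, push []
Visit 5, push []
Visit 1, push []

DFS order: [8, 2, 7, 6, 0, 3, 4, 5, 1]


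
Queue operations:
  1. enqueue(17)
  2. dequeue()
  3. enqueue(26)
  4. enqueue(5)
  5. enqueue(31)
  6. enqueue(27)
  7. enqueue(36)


enqueue(17) -> [17]
dequeue()->17, []
enqueue(26) -> [26]
enqueue(5) -> [26, 5]
enqueue(31) -> [26, 5, 31]
enqueue(27) -> [26, 5, 31, 27]
enqueue(36) -> [26, 5, 31, 27, 36]

Final queue: [26, 5, 31, 27, 36]


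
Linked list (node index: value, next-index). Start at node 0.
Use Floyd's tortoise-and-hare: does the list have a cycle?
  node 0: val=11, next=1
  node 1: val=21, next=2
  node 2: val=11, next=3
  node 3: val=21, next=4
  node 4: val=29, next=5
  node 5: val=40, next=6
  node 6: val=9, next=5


Floyd's tortoise (slow, +1) and hare (fast, +2):
  init: slow=0, fast=0
  step 1: slow=1, fast=2
  step 2: slow=2, fast=4
  step 3: slow=3, fast=6
  step 4: slow=4, fast=6
  step 5: slow=5, fast=6
  step 6: slow=6, fast=6
  slow == fast at node 6: cycle detected

Cycle: yes


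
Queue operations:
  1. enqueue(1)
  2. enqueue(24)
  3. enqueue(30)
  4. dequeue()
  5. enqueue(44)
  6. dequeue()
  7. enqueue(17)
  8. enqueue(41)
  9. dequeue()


enqueue(1) -> [1]
enqueue(24) -> [1, 24]
enqueue(30) -> [1, 24, 30]
dequeue()->1, [24, 30]
enqueue(44) -> [24, 30, 44]
dequeue()->24, [30, 44]
enqueue(17) -> [30, 44, 17]
enqueue(41) -> [30, 44, 17, 41]
dequeue()->30, [44, 17, 41]

Final queue: [44, 17, 41]


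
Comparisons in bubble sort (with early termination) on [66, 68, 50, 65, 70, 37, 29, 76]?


Algorithm: bubble sort (with early termination)
Input: [66, 68, 50, 65, 70, 37, 29, 76]
Sorted: [29, 37, 50, 65, 66, 68, 70, 76]

28


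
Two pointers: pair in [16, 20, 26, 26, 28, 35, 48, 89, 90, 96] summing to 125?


lo=0(16)+hi=9(96)=112
lo=1(20)+hi=9(96)=116
lo=2(26)+hi=9(96)=122
lo=3(26)+hi=9(96)=122
lo=4(28)+hi=9(96)=124
lo=5(35)+hi=9(96)=131
lo=5(35)+hi=8(90)=125

Yes: 35+90=125


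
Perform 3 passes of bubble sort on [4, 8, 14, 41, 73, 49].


Initial: [4, 8, 14, 41, 73, 49]
Pass 1: [4, 8, 14, 41, 49, 73] (1 swaps)
Pass 2: [4, 8, 14, 41, 49, 73] (0 swaps)
Pass 3: [4, 8, 14, 41, 49, 73] (0 swaps)

After 3 passes: [4, 8, 14, 41, 49, 73]


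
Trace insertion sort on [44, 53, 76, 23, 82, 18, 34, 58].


Initial: [44, 53, 76, 23, 82, 18, 34, 58]
Insert 53: [44, 53, 76, 23, 82, 18, 34, 58]
Insert 76: [44, 53, 76, 23, 82, 18, 34, 58]
Insert 23: [23, 44, 53, 76, 82, 18, 34, 58]
Insert 82: [23, 44, 53, 76, 82, 18, 34, 58]
Insert 18: [18, 23, 44, 53, 76, 82, 34, 58]
Insert 34: [18, 23, 34, 44, 53, 76, 82, 58]
Insert 58: [18, 23, 34, 44, 53, 58, 76, 82]

Sorted: [18, 23, 34, 44, 53, 58, 76, 82]


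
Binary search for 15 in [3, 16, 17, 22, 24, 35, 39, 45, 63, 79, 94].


Step 1: lo=0, hi=10, mid=5, val=35
Step 2: lo=0, hi=4, mid=2, val=17
Step 3: lo=0, hi=1, mid=0, val=3
Step 4: lo=1, hi=1, mid=1, val=16

Not found


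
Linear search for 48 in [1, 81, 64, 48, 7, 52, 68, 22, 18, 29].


i=0: 1!=48
i=1: 81!=48
i=2: 64!=48
i=3: 48==48 found!

Found at 3, 4 comps


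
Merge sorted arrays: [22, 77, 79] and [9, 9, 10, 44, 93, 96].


Take 9 from B
Take 9 from B
Take 10 from B
Take 22 from A
Take 44 from B
Take 77 from A
Take 79 from A

Merged: [9, 9, 10, 22, 44, 77, 79, 93, 96]


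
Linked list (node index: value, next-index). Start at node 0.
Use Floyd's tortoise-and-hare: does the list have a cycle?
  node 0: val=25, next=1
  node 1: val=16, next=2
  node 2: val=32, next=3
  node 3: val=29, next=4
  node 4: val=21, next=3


Floyd's tortoise (slow, +1) and hare (fast, +2):
  init: slow=0, fast=0
  step 1: slow=1, fast=2
  step 2: slow=2, fast=4
  step 3: slow=3, fast=4
  step 4: slow=4, fast=4
  slow == fast at node 4: cycle detected

Cycle: yes


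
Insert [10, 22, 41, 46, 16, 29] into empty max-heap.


Insert 10: [10]
Insert 22: [22, 10]
Insert 41: [41, 10, 22]
Insert 46: [46, 41, 22, 10]
Insert 16: [46, 41, 22, 10, 16]
Insert 29: [46, 41, 29, 10, 16, 22]

Final heap: [46, 41, 29, 10, 16, 22]


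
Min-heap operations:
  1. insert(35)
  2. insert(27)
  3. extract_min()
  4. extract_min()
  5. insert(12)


insert(35) -> [35]
insert(27) -> [27, 35]
extract_min()->27, [35]
extract_min()->35, []
insert(12) -> [12]

Final heap: [12]


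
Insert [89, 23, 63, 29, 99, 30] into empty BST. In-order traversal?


Insert 89: root
Insert 23: L from 89
Insert 63: L from 89 -> R from 23
Insert 29: L from 89 -> R from 23 -> L from 63
Insert 99: R from 89
Insert 30: L from 89 -> R from 23 -> L from 63 -> R from 29

In-order: [23, 29, 30, 63, 89, 99]


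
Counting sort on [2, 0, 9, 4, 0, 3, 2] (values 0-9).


Input: [2, 0, 9, 4, 0, 3, 2]
Counts: [2, 0, 2, 1, 1, 0, 0, 0, 0, 1]

Sorted: [0, 0, 2, 2, 3, 4, 9]


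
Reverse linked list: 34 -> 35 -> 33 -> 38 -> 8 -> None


Step 1: curr=34, set curr.next=prev(None) | reversed so far: 34
Step 2: curr=35, set curr.next=prev(34) | reversed so far: 35 -> 34
Step 3: curr=33, set curr.next=prev(35) | reversed so far: 33 -> 35 -> 34
Step 4: curr=38, set curr.next=prev(33) | reversed so far: 38 -> 33 -> 35 -> 34
Step 5: curr=8, set curr.next=prev(38) | reversed so far: 8 -> 38 -> 33 -> 35 -> 34

8 -> 38 -> 33 -> 35 -> 34 -> None


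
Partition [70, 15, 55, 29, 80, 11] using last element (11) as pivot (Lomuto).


Pivot: 11
Place pivot at 0: [11, 15, 55, 29, 80, 70]

Partitioned: [11, 15, 55, 29, 80, 70]


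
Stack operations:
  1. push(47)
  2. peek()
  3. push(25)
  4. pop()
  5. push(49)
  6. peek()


push(47) -> [47]
peek()->47
push(25) -> [47, 25]
pop()->25, [47]
push(49) -> [47, 49]
peek()->49

Final stack: [47, 49]


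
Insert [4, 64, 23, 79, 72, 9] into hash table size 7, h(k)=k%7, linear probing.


Insert 4: h=4 -> slot 4
Insert 64: h=1 -> slot 1
Insert 23: h=2 -> slot 2
Insert 79: h=2, 1 probes -> slot 3
Insert 72: h=2, 3 probes -> slot 5
Insert 9: h=2, 4 probes -> slot 6

Table: [None, 64, 23, 79, 4, 72, 9]


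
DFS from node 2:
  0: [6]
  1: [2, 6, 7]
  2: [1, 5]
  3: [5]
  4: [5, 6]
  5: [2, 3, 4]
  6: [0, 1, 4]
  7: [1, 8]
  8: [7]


Visit 2, push [5, 1]
Visit 1, push [7, 6]
Visit 6, push [4, 0]
Visit 0, push []
Visit 4, push [5]
Visit 5, push [3]
Visit 3, push []
Visit 7, push [8]
Visit 8, push []

DFS order: [2, 1, 6, 0, 4, 5, 3, 7, 8]


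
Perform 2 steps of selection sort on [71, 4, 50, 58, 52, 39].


Initial: [71, 4, 50, 58, 52, 39]
Step 1: min=4 at 1
  Swap: [4, 71, 50, 58, 52, 39]
Step 2: min=39 at 5
  Swap: [4, 39, 50, 58, 52, 71]

After 2 steps: [4, 39, 50, 58, 52, 71]


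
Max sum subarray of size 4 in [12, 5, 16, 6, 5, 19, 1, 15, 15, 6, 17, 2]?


[0:4]: 39
[1:5]: 32
[2:6]: 46
[3:7]: 31
[4:8]: 40
[5:9]: 50
[6:10]: 37
[7:11]: 53
[8:12]: 40

Max: 53 at [7:11]


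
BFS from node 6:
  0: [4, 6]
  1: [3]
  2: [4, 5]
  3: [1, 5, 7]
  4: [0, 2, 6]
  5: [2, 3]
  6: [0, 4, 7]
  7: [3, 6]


Visit 6, enqueue [0, 4, 7]
Visit 0, enqueue []
Visit 4, enqueue [2]
Visit 7, enqueue [3]
Visit 2, enqueue [5]
Visit 3, enqueue [1]
Visit 5, enqueue []
Visit 1, enqueue []

BFS order: [6, 0, 4, 7, 2, 3, 5, 1]


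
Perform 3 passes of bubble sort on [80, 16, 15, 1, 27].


Initial: [80, 16, 15, 1, 27]
Pass 1: [16, 15, 1, 27, 80] (4 swaps)
Pass 2: [15, 1, 16, 27, 80] (2 swaps)
Pass 3: [1, 15, 16, 27, 80] (1 swaps)

After 3 passes: [1, 15, 16, 27, 80]


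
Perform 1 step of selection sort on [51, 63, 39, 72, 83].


Initial: [51, 63, 39, 72, 83]
Step 1: min=39 at 2
  Swap: [39, 63, 51, 72, 83]

After 1 step: [39, 63, 51, 72, 83]


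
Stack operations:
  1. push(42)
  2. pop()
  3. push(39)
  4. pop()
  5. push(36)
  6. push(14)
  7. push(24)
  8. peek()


push(42) -> [42]
pop()->42, []
push(39) -> [39]
pop()->39, []
push(36) -> [36]
push(14) -> [36, 14]
push(24) -> [36, 14, 24]
peek()->24

Final stack: [36, 14, 24]


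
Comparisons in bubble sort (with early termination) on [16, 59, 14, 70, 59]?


Algorithm: bubble sort (with early termination)
Input: [16, 59, 14, 70, 59]
Sorted: [14, 16, 59, 59, 70]

9


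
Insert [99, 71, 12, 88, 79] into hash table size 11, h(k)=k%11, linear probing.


Insert 99: h=0 -> slot 0
Insert 71: h=5 -> slot 5
Insert 12: h=1 -> slot 1
Insert 88: h=0, 2 probes -> slot 2
Insert 79: h=2, 1 probes -> slot 3

Table: [99, 12, 88, 79, None, 71, None, None, None, None, None]


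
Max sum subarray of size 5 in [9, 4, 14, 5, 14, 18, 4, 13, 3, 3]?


[0:5]: 46
[1:6]: 55
[2:7]: 55
[3:8]: 54
[4:9]: 52
[5:10]: 41

Max: 55 at [1:6]


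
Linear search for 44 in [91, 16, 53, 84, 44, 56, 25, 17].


i=0: 91!=44
i=1: 16!=44
i=2: 53!=44
i=3: 84!=44
i=4: 44==44 found!

Found at 4, 5 comps


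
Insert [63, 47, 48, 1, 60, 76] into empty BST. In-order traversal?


Insert 63: root
Insert 47: L from 63
Insert 48: L from 63 -> R from 47
Insert 1: L from 63 -> L from 47
Insert 60: L from 63 -> R from 47 -> R from 48
Insert 76: R from 63

In-order: [1, 47, 48, 60, 63, 76]


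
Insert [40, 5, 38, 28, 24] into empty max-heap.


Insert 40: [40]
Insert 5: [40, 5]
Insert 38: [40, 5, 38]
Insert 28: [40, 28, 38, 5]
Insert 24: [40, 28, 38, 5, 24]

Final heap: [40, 28, 38, 5, 24]


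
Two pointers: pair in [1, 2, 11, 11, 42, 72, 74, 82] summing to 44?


lo=0(1)+hi=7(82)=83
lo=0(1)+hi=6(74)=75
lo=0(1)+hi=5(72)=73
lo=0(1)+hi=4(42)=43
lo=1(2)+hi=4(42)=44

Yes: 2+42=44


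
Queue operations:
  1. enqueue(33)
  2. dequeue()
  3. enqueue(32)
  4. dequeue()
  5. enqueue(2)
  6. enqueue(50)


enqueue(33) -> [33]
dequeue()->33, []
enqueue(32) -> [32]
dequeue()->32, []
enqueue(2) -> [2]
enqueue(50) -> [2, 50]

Final queue: [2, 50]


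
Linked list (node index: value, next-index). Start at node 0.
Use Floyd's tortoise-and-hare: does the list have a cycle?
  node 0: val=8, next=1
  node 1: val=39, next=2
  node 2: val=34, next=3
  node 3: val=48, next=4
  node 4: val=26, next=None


Floyd's tortoise (slow, +1) and hare (fast, +2):
  init: slow=0, fast=0
  step 1: slow=1, fast=2
  step 2: slow=2, fast=4
  step 3: fast -> None, no cycle

Cycle: no


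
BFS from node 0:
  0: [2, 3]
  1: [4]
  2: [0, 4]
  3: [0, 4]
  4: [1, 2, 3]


Visit 0, enqueue [2, 3]
Visit 2, enqueue [4]
Visit 3, enqueue []
Visit 4, enqueue [1]
Visit 1, enqueue []

BFS order: [0, 2, 3, 4, 1]


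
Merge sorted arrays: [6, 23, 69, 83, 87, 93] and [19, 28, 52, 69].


Take 6 from A
Take 19 from B
Take 23 from A
Take 28 from B
Take 52 from B
Take 69 from A
Take 69 from B

Merged: [6, 19, 23, 28, 52, 69, 69, 83, 87, 93]


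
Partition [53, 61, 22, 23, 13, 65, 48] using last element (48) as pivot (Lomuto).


Pivot: 48
  22 <= 48: swap -> [22, 61, 53, 23, 13, 65, 48]
  23 <= 48: swap -> [22, 23, 53, 61, 13, 65, 48]
  13 <= 48: swap -> [22, 23, 13, 61, 53, 65, 48]
Place pivot at 3: [22, 23, 13, 48, 53, 65, 61]

Partitioned: [22, 23, 13, 48, 53, 65, 61]


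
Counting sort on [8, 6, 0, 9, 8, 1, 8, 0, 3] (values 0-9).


Input: [8, 6, 0, 9, 8, 1, 8, 0, 3]
Counts: [2, 1, 0, 1, 0, 0, 1, 0, 3, 1]

Sorted: [0, 0, 1, 3, 6, 8, 8, 8, 9]


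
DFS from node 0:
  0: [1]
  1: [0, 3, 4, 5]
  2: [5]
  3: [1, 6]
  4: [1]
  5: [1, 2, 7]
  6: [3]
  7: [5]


Visit 0, push [1]
Visit 1, push [5, 4, 3]
Visit 3, push [6]
Visit 6, push []
Visit 4, push []
Visit 5, push [7, 2]
Visit 2, push []
Visit 7, push []

DFS order: [0, 1, 3, 6, 4, 5, 2, 7]


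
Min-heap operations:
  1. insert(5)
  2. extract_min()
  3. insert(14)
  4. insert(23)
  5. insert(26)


insert(5) -> [5]
extract_min()->5, []
insert(14) -> [14]
insert(23) -> [14, 23]
insert(26) -> [14, 23, 26]

Final heap: [14, 23, 26]


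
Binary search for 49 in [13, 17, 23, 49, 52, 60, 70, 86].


Step 1: lo=0, hi=7, mid=3, val=49

Found at index 3


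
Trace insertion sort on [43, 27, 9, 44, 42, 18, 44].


Initial: [43, 27, 9, 44, 42, 18, 44]
Insert 27: [27, 43, 9, 44, 42, 18, 44]
Insert 9: [9, 27, 43, 44, 42, 18, 44]
Insert 44: [9, 27, 43, 44, 42, 18, 44]
Insert 42: [9, 27, 42, 43, 44, 18, 44]
Insert 18: [9, 18, 27, 42, 43, 44, 44]
Insert 44: [9, 18, 27, 42, 43, 44, 44]

Sorted: [9, 18, 27, 42, 43, 44, 44]


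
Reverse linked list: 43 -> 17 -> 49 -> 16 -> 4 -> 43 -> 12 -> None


Step 1: curr=43, set curr.next=prev(None) | reversed so far: 43
Step 2: curr=17, set curr.next=prev(43) | reversed so far: 17 -> 43
Step 3: curr=49, set curr.next=prev(17) | reversed so far: 49 -> 17 -> 43
Step 4: curr=16, set curr.next=prev(49) | reversed so far: 16 -> 49 -> 17 -> 43
Step 5: curr=4, set curr.next=prev(16) | reversed so far: 4 -> 16 -> 49 -> 17 -> 43
Step 6: curr=43, set curr.next=prev(4) | reversed so far: 43 -> 4 -> 16 -> 49 -> 17 -> 43
Step 7: curr=12, set curr.next=prev(43) | reversed so far: 12 -> 43 -> 4 -> 16 -> 49 -> 17 -> 43

12 -> 43 -> 4 -> 16 -> 49 -> 17 -> 43 -> None


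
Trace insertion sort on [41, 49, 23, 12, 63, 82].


Initial: [41, 49, 23, 12, 63, 82]
Insert 49: [41, 49, 23, 12, 63, 82]
Insert 23: [23, 41, 49, 12, 63, 82]
Insert 12: [12, 23, 41, 49, 63, 82]
Insert 63: [12, 23, 41, 49, 63, 82]
Insert 82: [12, 23, 41, 49, 63, 82]

Sorted: [12, 23, 41, 49, 63, 82]


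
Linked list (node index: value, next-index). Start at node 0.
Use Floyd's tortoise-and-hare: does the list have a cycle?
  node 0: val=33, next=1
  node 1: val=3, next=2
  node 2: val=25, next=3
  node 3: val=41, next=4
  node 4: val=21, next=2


Floyd's tortoise (slow, +1) and hare (fast, +2):
  init: slow=0, fast=0
  step 1: slow=1, fast=2
  step 2: slow=2, fast=4
  step 3: slow=3, fast=3
  slow == fast at node 3: cycle detected

Cycle: yes


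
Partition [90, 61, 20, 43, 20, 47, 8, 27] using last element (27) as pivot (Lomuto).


Pivot: 27
  20 <= 27: swap -> [20, 61, 90, 43, 20, 47, 8, 27]
  20 <= 27: swap -> [20, 20, 90, 43, 61, 47, 8, 27]
  8 <= 27: swap -> [20, 20, 8, 43, 61, 47, 90, 27]
Place pivot at 3: [20, 20, 8, 27, 61, 47, 90, 43]

Partitioned: [20, 20, 8, 27, 61, 47, 90, 43]


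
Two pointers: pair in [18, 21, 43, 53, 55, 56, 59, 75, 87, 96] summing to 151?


lo=0(18)+hi=9(96)=114
lo=1(21)+hi=9(96)=117
lo=2(43)+hi=9(96)=139
lo=3(53)+hi=9(96)=149
lo=4(55)+hi=9(96)=151

Yes: 55+96=151


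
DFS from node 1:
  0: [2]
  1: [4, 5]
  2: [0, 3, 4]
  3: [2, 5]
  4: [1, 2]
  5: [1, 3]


Visit 1, push [5, 4]
Visit 4, push [2]
Visit 2, push [3, 0]
Visit 0, push []
Visit 3, push [5]
Visit 5, push []

DFS order: [1, 4, 2, 0, 3, 5]


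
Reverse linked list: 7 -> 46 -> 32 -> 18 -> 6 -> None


Step 1: curr=7, set curr.next=prev(None) | reversed so far: 7
Step 2: curr=46, set curr.next=prev(7) | reversed so far: 46 -> 7
Step 3: curr=32, set curr.next=prev(46) | reversed so far: 32 -> 46 -> 7
Step 4: curr=18, set curr.next=prev(32) | reversed so far: 18 -> 32 -> 46 -> 7
Step 5: curr=6, set curr.next=prev(18) | reversed so far: 6 -> 18 -> 32 -> 46 -> 7

6 -> 18 -> 32 -> 46 -> 7 -> None


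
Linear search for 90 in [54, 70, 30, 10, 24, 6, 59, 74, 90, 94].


i=0: 54!=90
i=1: 70!=90
i=2: 30!=90
i=3: 10!=90
i=4: 24!=90
i=5: 6!=90
i=6: 59!=90
i=7: 74!=90
i=8: 90==90 found!

Found at 8, 9 comps


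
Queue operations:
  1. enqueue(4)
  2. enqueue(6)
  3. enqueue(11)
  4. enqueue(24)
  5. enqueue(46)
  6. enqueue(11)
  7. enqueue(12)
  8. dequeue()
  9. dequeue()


enqueue(4) -> [4]
enqueue(6) -> [4, 6]
enqueue(11) -> [4, 6, 11]
enqueue(24) -> [4, 6, 11, 24]
enqueue(46) -> [4, 6, 11, 24, 46]
enqueue(11) -> [4, 6, 11, 24, 46, 11]
enqueue(12) -> [4, 6, 11, 24, 46, 11, 12]
dequeue()->4, [6, 11, 24, 46, 11, 12]
dequeue()->6, [11, 24, 46, 11, 12]

Final queue: [11, 24, 46, 11, 12]


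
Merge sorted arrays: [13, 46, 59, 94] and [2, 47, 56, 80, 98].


Take 2 from B
Take 13 from A
Take 46 from A
Take 47 from B
Take 56 from B
Take 59 from A
Take 80 from B
Take 94 from A

Merged: [2, 13, 46, 47, 56, 59, 80, 94, 98]


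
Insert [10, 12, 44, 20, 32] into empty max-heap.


Insert 10: [10]
Insert 12: [12, 10]
Insert 44: [44, 10, 12]
Insert 20: [44, 20, 12, 10]
Insert 32: [44, 32, 12, 10, 20]

Final heap: [44, 32, 12, 10, 20]


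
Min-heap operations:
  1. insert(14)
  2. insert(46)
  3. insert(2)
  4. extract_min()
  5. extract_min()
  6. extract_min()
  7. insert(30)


insert(14) -> [14]
insert(46) -> [14, 46]
insert(2) -> [2, 46, 14]
extract_min()->2, [14, 46]
extract_min()->14, [46]
extract_min()->46, []
insert(30) -> [30]

Final heap: [30]


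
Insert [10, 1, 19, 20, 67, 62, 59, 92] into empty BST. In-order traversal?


Insert 10: root
Insert 1: L from 10
Insert 19: R from 10
Insert 20: R from 10 -> R from 19
Insert 67: R from 10 -> R from 19 -> R from 20
Insert 62: R from 10 -> R from 19 -> R from 20 -> L from 67
Insert 59: R from 10 -> R from 19 -> R from 20 -> L from 67 -> L from 62
Insert 92: R from 10 -> R from 19 -> R from 20 -> R from 67

In-order: [1, 10, 19, 20, 59, 62, 67, 92]


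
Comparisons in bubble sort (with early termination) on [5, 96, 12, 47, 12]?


Algorithm: bubble sort (with early termination)
Input: [5, 96, 12, 47, 12]
Sorted: [5, 12, 12, 47, 96]

9


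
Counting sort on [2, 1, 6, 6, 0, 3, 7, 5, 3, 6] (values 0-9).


Input: [2, 1, 6, 6, 0, 3, 7, 5, 3, 6]
Counts: [1, 1, 1, 2, 0, 1, 3, 1, 0, 0]

Sorted: [0, 1, 2, 3, 3, 5, 6, 6, 6, 7]


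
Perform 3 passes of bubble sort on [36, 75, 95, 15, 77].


Initial: [36, 75, 95, 15, 77]
Pass 1: [36, 75, 15, 77, 95] (2 swaps)
Pass 2: [36, 15, 75, 77, 95] (1 swaps)
Pass 3: [15, 36, 75, 77, 95] (1 swaps)

After 3 passes: [15, 36, 75, 77, 95]


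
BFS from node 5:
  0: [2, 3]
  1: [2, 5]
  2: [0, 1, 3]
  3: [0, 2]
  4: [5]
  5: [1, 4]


Visit 5, enqueue [1, 4]
Visit 1, enqueue [2]
Visit 4, enqueue []
Visit 2, enqueue [0, 3]
Visit 0, enqueue []
Visit 3, enqueue []

BFS order: [5, 1, 4, 2, 0, 3]


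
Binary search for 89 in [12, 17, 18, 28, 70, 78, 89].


Step 1: lo=0, hi=6, mid=3, val=28
Step 2: lo=4, hi=6, mid=5, val=78
Step 3: lo=6, hi=6, mid=6, val=89

Found at index 6


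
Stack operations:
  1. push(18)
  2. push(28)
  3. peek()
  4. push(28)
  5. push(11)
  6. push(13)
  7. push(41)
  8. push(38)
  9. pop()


push(18) -> [18]
push(28) -> [18, 28]
peek()->28
push(28) -> [18, 28, 28]
push(11) -> [18, 28, 28, 11]
push(13) -> [18, 28, 28, 11, 13]
push(41) -> [18, 28, 28, 11, 13, 41]
push(38) -> [18, 28, 28, 11, 13, 41, 38]
pop()->38, [18, 28, 28, 11, 13, 41]

Final stack: [18, 28, 28, 11, 13, 41]


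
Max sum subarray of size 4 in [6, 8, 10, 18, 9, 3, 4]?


[0:4]: 42
[1:5]: 45
[2:6]: 40
[3:7]: 34

Max: 45 at [1:5]


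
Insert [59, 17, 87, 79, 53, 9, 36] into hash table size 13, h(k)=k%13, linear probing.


Insert 59: h=7 -> slot 7
Insert 17: h=4 -> slot 4
Insert 87: h=9 -> slot 9
Insert 79: h=1 -> slot 1
Insert 53: h=1, 1 probes -> slot 2
Insert 9: h=9, 1 probes -> slot 10
Insert 36: h=10, 1 probes -> slot 11

Table: [None, 79, 53, None, 17, None, None, 59, None, 87, 9, 36, None]


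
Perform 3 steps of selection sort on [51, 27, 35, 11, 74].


Initial: [51, 27, 35, 11, 74]
Step 1: min=11 at 3
  Swap: [11, 27, 35, 51, 74]
Step 2: min=27 at 1
  Swap: [11, 27, 35, 51, 74]
Step 3: min=35 at 2
  Swap: [11, 27, 35, 51, 74]

After 3 steps: [11, 27, 35, 51, 74]


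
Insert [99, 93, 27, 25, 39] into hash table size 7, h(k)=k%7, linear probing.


Insert 99: h=1 -> slot 1
Insert 93: h=2 -> slot 2
Insert 27: h=6 -> slot 6
Insert 25: h=4 -> slot 4
Insert 39: h=4, 1 probes -> slot 5

Table: [None, 99, 93, None, 25, 39, 27]


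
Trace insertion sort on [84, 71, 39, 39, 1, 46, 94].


Initial: [84, 71, 39, 39, 1, 46, 94]
Insert 71: [71, 84, 39, 39, 1, 46, 94]
Insert 39: [39, 71, 84, 39, 1, 46, 94]
Insert 39: [39, 39, 71, 84, 1, 46, 94]
Insert 1: [1, 39, 39, 71, 84, 46, 94]
Insert 46: [1, 39, 39, 46, 71, 84, 94]
Insert 94: [1, 39, 39, 46, 71, 84, 94]

Sorted: [1, 39, 39, 46, 71, 84, 94]


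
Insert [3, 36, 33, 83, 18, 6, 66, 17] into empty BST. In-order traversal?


Insert 3: root
Insert 36: R from 3
Insert 33: R from 3 -> L from 36
Insert 83: R from 3 -> R from 36
Insert 18: R from 3 -> L from 36 -> L from 33
Insert 6: R from 3 -> L from 36 -> L from 33 -> L from 18
Insert 66: R from 3 -> R from 36 -> L from 83
Insert 17: R from 3 -> L from 36 -> L from 33 -> L from 18 -> R from 6

In-order: [3, 6, 17, 18, 33, 36, 66, 83]


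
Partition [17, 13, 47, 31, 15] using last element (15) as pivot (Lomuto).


Pivot: 15
  13 <= 15: swap -> [13, 17, 47, 31, 15]
Place pivot at 1: [13, 15, 47, 31, 17]

Partitioned: [13, 15, 47, 31, 17]


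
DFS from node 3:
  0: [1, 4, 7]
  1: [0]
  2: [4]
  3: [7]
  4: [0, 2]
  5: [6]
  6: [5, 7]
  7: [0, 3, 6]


Visit 3, push [7]
Visit 7, push [6, 0]
Visit 0, push [4, 1]
Visit 1, push []
Visit 4, push [2]
Visit 2, push []
Visit 6, push [5]
Visit 5, push []

DFS order: [3, 7, 0, 1, 4, 2, 6, 5]


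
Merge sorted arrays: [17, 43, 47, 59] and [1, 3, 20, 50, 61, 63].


Take 1 from B
Take 3 from B
Take 17 from A
Take 20 from B
Take 43 from A
Take 47 from A
Take 50 from B
Take 59 from A

Merged: [1, 3, 17, 20, 43, 47, 50, 59, 61, 63]


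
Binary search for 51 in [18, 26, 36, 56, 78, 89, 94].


Step 1: lo=0, hi=6, mid=3, val=56
Step 2: lo=0, hi=2, mid=1, val=26
Step 3: lo=2, hi=2, mid=2, val=36

Not found


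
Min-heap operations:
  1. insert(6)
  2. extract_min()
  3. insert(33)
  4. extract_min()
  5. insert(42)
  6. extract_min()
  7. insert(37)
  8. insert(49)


insert(6) -> [6]
extract_min()->6, []
insert(33) -> [33]
extract_min()->33, []
insert(42) -> [42]
extract_min()->42, []
insert(37) -> [37]
insert(49) -> [37, 49]

Final heap: [37, 49]


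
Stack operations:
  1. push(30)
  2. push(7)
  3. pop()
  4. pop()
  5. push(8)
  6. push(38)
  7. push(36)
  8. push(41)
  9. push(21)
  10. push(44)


push(30) -> [30]
push(7) -> [30, 7]
pop()->7, [30]
pop()->30, []
push(8) -> [8]
push(38) -> [8, 38]
push(36) -> [8, 38, 36]
push(41) -> [8, 38, 36, 41]
push(21) -> [8, 38, 36, 41, 21]
push(44) -> [8, 38, 36, 41, 21, 44]

Final stack: [8, 38, 36, 41, 21, 44]


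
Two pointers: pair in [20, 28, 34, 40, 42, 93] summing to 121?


lo=0(20)+hi=5(93)=113
lo=1(28)+hi=5(93)=121

Yes: 28+93=121


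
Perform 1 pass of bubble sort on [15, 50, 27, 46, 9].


Initial: [15, 50, 27, 46, 9]
Pass 1: [15, 27, 46, 9, 50] (3 swaps)

After 1 pass: [15, 27, 46, 9, 50]


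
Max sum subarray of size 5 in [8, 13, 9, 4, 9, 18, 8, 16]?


[0:5]: 43
[1:6]: 53
[2:7]: 48
[3:8]: 55

Max: 55 at [3:8]


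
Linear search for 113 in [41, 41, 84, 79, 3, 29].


i=0: 41!=113
i=1: 41!=113
i=2: 84!=113
i=3: 79!=113
i=4: 3!=113
i=5: 29!=113

Not found, 6 comps


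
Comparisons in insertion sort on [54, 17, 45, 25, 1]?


Algorithm: insertion sort
Input: [54, 17, 45, 25, 1]
Sorted: [1, 17, 25, 45, 54]

10


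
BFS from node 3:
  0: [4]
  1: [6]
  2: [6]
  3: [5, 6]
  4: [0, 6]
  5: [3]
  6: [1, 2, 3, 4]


Visit 3, enqueue [5, 6]
Visit 5, enqueue []
Visit 6, enqueue [1, 2, 4]
Visit 1, enqueue []
Visit 2, enqueue []
Visit 4, enqueue [0]
Visit 0, enqueue []

BFS order: [3, 5, 6, 1, 2, 4, 0]


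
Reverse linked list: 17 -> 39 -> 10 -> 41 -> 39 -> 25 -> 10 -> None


Step 1: curr=17, set curr.next=prev(None) | reversed so far: 17
Step 2: curr=39, set curr.next=prev(17) | reversed so far: 39 -> 17
Step 3: curr=10, set curr.next=prev(39) | reversed so far: 10 -> 39 -> 17
Step 4: curr=41, set curr.next=prev(10) | reversed so far: 41 -> 10 -> 39 -> 17
Step 5: curr=39, set curr.next=prev(41) | reversed so far: 39 -> 41 -> 10 -> 39 -> 17
Step 6: curr=25, set curr.next=prev(39) | reversed so far: 25 -> 39 -> 41 -> 10 -> 39 -> 17
Step 7: curr=10, set curr.next=prev(25) | reversed so far: 10 -> 25 -> 39 -> 41 -> 10 -> 39 -> 17

10 -> 25 -> 39 -> 41 -> 10 -> 39 -> 17 -> None


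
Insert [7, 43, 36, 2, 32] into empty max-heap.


Insert 7: [7]
Insert 43: [43, 7]
Insert 36: [43, 7, 36]
Insert 2: [43, 7, 36, 2]
Insert 32: [43, 32, 36, 2, 7]

Final heap: [43, 32, 36, 2, 7]


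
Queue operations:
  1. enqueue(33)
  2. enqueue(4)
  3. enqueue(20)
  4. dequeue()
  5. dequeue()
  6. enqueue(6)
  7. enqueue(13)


enqueue(33) -> [33]
enqueue(4) -> [33, 4]
enqueue(20) -> [33, 4, 20]
dequeue()->33, [4, 20]
dequeue()->4, [20]
enqueue(6) -> [20, 6]
enqueue(13) -> [20, 6, 13]

Final queue: [20, 6, 13]


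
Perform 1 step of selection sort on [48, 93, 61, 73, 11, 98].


Initial: [48, 93, 61, 73, 11, 98]
Step 1: min=11 at 4
  Swap: [11, 93, 61, 73, 48, 98]

After 1 step: [11, 93, 61, 73, 48, 98]


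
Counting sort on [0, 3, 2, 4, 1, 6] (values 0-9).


Input: [0, 3, 2, 4, 1, 6]
Counts: [1, 1, 1, 1, 1, 0, 1, 0, 0, 0]

Sorted: [0, 1, 2, 3, 4, 6]


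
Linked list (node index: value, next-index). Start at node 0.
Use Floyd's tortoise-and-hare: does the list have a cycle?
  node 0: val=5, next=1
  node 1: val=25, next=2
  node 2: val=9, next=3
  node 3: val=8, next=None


Floyd's tortoise (slow, +1) and hare (fast, +2):
  init: slow=0, fast=0
  step 1: slow=1, fast=2
  step 2: fast 2->3->None, no cycle

Cycle: no


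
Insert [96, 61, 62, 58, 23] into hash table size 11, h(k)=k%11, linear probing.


Insert 96: h=8 -> slot 8
Insert 61: h=6 -> slot 6
Insert 62: h=7 -> slot 7
Insert 58: h=3 -> slot 3
Insert 23: h=1 -> slot 1

Table: [None, 23, None, 58, None, None, 61, 62, 96, None, None]


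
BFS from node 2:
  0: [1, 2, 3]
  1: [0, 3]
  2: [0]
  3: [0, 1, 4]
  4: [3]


Visit 2, enqueue [0]
Visit 0, enqueue [1, 3]
Visit 1, enqueue []
Visit 3, enqueue [4]
Visit 4, enqueue []

BFS order: [2, 0, 1, 3, 4]


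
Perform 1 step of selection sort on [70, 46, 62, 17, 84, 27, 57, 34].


Initial: [70, 46, 62, 17, 84, 27, 57, 34]
Step 1: min=17 at 3
  Swap: [17, 46, 62, 70, 84, 27, 57, 34]

After 1 step: [17, 46, 62, 70, 84, 27, 57, 34]


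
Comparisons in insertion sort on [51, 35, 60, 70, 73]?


Algorithm: insertion sort
Input: [51, 35, 60, 70, 73]
Sorted: [35, 51, 60, 70, 73]

4


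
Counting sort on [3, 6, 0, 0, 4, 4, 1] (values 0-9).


Input: [3, 6, 0, 0, 4, 4, 1]
Counts: [2, 1, 0, 1, 2, 0, 1, 0, 0, 0]

Sorted: [0, 0, 1, 3, 4, 4, 6]


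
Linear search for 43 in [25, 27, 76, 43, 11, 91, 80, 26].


i=0: 25!=43
i=1: 27!=43
i=2: 76!=43
i=3: 43==43 found!

Found at 3, 4 comps


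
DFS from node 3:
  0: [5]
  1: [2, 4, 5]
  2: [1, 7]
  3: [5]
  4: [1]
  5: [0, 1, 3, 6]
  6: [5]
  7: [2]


Visit 3, push [5]
Visit 5, push [6, 1, 0]
Visit 0, push []
Visit 1, push [4, 2]
Visit 2, push [7]
Visit 7, push []
Visit 4, push []
Visit 6, push []

DFS order: [3, 5, 0, 1, 2, 7, 4, 6]


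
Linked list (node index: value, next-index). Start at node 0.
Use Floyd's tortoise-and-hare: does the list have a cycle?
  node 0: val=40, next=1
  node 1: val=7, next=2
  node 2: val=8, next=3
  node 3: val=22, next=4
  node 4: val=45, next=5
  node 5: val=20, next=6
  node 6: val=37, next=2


Floyd's tortoise (slow, +1) and hare (fast, +2):
  init: slow=0, fast=0
  step 1: slow=1, fast=2
  step 2: slow=2, fast=4
  step 3: slow=3, fast=6
  step 4: slow=4, fast=3
  step 5: slow=5, fast=5
  slow == fast at node 5: cycle detected

Cycle: yes


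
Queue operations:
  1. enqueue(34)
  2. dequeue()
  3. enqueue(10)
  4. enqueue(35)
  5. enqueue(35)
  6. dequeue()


enqueue(34) -> [34]
dequeue()->34, []
enqueue(10) -> [10]
enqueue(35) -> [10, 35]
enqueue(35) -> [10, 35, 35]
dequeue()->10, [35, 35]

Final queue: [35, 35]


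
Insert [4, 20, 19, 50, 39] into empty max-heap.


Insert 4: [4]
Insert 20: [20, 4]
Insert 19: [20, 4, 19]
Insert 50: [50, 20, 19, 4]
Insert 39: [50, 39, 19, 4, 20]

Final heap: [50, 39, 19, 4, 20]


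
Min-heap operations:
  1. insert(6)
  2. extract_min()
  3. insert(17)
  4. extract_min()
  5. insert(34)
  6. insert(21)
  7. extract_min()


insert(6) -> [6]
extract_min()->6, []
insert(17) -> [17]
extract_min()->17, []
insert(34) -> [34]
insert(21) -> [21, 34]
extract_min()->21, [34]

Final heap: [34]


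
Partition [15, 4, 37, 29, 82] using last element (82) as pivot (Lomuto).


Pivot: 82
  15 <= 82: advance i (no swap)
  4 <= 82: advance i (no swap)
  37 <= 82: advance i (no swap)
  29 <= 82: advance i (no swap)
Place pivot at 4: [15, 4, 37, 29, 82]

Partitioned: [15, 4, 37, 29, 82]


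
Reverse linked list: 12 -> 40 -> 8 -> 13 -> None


Step 1: curr=12, set curr.next=prev(None) | reversed so far: 12
Step 2: curr=40, set curr.next=prev(12) | reversed so far: 40 -> 12
Step 3: curr=8, set curr.next=prev(40) | reversed so far: 8 -> 40 -> 12
Step 4: curr=13, set curr.next=prev(8) | reversed so far: 13 -> 8 -> 40 -> 12

13 -> 8 -> 40 -> 12 -> None


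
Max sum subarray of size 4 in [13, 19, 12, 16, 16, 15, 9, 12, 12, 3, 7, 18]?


[0:4]: 60
[1:5]: 63
[2:6]: 59
[3:7]: 56
[4:8]: 52
[5:9]: 48
[6:10]: 36
[7:11]: 34
[8:12]: 40

Max: 63 at [1:5]


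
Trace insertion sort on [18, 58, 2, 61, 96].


Initial: [18, 58, 2, 61, 96]
Insert 58: [18, 58, 2, 61, 96]
Insert 2: [2, 18, 58, 61, 96]
Insert 61: [2, 18, 58, 61, 96]
Insert 96: [2, 18, 58, 61, 96]

Sorted: [2, 18, 58, 61, 96]


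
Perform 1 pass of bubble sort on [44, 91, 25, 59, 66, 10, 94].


Initial: [44, 91, 25, 59, 66, 10, 94]
Pass 1: [44, 25, 59, 66, 10, 91, 94] (4 swaps)

After 1 pass: [44, 25, 59, 66, 10, 91, 94]


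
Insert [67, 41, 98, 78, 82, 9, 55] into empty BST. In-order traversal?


Insert 67: root
Insert 41: L from 67
Insert 98: R from 67
Insert 78: R from 67 -> L from 98
Insert 82: R from 67 -> L from 98 -> R from 78
Insert 9: L from 67 -> L from 41
Insert 55: L from 67 -> R from 41

In-order: [9, 41, 55, 67, 78, 82, 98]


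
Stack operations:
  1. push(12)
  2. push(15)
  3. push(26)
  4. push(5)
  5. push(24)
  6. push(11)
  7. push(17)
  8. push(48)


push(12) -> [12]
push(15) -> [12, 15]
push(26) -> [12, 15, 26]
push(5) -> [12, 15, 26, 5]
push(24) -> [12, 15, 26, 5, 24]
push(11) -> [12, 15, 26, 5, 24, 11]
push(17) -> [12, 15, 26, 5, 24, 11, 17]
push(48) -> [12, 15, 26, 5, 24, 11, 17, 48]

Final stack: [12, 15, 26, 5, 24, 11, 17, 48]


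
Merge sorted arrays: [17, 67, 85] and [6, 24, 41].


Take 6 from B
Take 17 from A
Take 24 from B
Take 41 from B

Merged: [6, 17, 24, 41, 67, 85]


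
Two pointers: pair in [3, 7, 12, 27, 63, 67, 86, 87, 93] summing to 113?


lo=0(3)+hi=8(93)=96
lo=1(7)+hi=8(93)=100
lo=2(12)+hi=8(93)=105
lo=3(27)+hi=8(93)=120
lo=3(27)+hi=7(87)=114
lo=3(27)+hi=6(86)=113

Yes: 27+86=113


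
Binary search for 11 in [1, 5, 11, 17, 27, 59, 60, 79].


Step 1: lo=0, hi=7, mid=3, val=17
Step 2: lo=0, hi=2, mid=1, val=5
Step 3: lo=2, hi=2, mid=2, val=11

Found at index 2


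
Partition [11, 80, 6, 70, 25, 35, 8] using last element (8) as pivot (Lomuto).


Pivot: 8
  6 <= 8: swap -> [6, 80, 11, 70, 25, 35, 8]
Place pivot at 1: [6, 8, 11, 70, 25, 35, 80]

Partitioned: [6, 8, 11, 70, 25, 35, 80]


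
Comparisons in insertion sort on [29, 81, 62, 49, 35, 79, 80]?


Algorithm: insertion sort
Input: [29, 81, 62, 49, 35, 79, 80]
Sorted: [29, 35, 49, 62, 79, 80, 81]

14


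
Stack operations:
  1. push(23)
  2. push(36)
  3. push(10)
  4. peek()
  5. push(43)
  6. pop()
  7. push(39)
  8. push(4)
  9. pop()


push(23) -> [23]
push(36) -> [23, 36]
push(10) -> [23, 36, 10]
peek()->10
push(43) -> [23, 36, 10, 43]
pop()->43, [23, 36, 10]
push(39) -> [23, 36, 10, 39]
push(4) -> [23, 36, 10, 39, 4]
pop()->4, [23, 36, 10, 39]

Final stack: [23, 36, 10, 39]


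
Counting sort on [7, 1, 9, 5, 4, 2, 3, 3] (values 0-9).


Input: [7, 1, 9, 5, 4, 2, 3, 3]
Counts: [0, 1, 1, 2, 1, 1, 0, 1, 0, 1]

Sorted: [1, 2, 3, 3, 4, 5, 7, 9]


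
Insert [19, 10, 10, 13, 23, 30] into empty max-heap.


Insert 19: [19]
Insert 10: [19, 10]
Insert 10: [19, 10, 10]
Insert 13: [19, 13, 10, 10]
Insert 23: [23, 19, 10, 10, 13]
Insert 30: [30, 19, 23, 10, 13, 10]

Final heap: [30, 19, 23, 10, 13, 10]


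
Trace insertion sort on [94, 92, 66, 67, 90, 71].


Initial: [94, 92, 66, 67, 90, 71]
Insert 92: [92, 94, 66, 67, 90, 71]
Insert 66: [66, 92, 94, 67, 90, 71]
Insert 67: [66, 67, 92, 94, 90, 71]
Insert 90: [66, 67, 90, 92, 94, 71]
Insert 71: [66, 67, 71, 90, 92, 94]

Sorted: [66, 67, 71, 90, 92, 94]


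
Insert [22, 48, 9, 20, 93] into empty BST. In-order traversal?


Insert 22: root
Insert 48: R from 22
Insert 9: L from 22
Insert 20: L from 22 -> R from 9
Insert 93: R from 22 -> R from 48

In-order: [9, 20, 22, 48, 93]


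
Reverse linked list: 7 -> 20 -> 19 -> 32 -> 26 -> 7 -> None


Step 1: curr=7, set curr.next=prev(None) | reversed so far: 7
Step 2: curr=20, set curr.next=prev(7) | reversed so far: 20 -> 7
Step 3: curr=19, set curr.next=prev(20) | reversed so far: 19 -> 20 -> 7
Step 4: curr=32, set curr.next=prev(19) | reversed so far: 32 -> 19 -> 20 -> 7
Step 5: curr=26, set curr.next=prev(32) | reversed so far: 26 -> 32 -> 19 -> 20 -> 7
Step 6: curr=7, set curr.next=prev(26) | reversed so far: 7 -> 26 -> 32 -> 19 -> 20 -> 7

7 -> 26 -> 32 -> 19 -> 20 -> 7 -> None


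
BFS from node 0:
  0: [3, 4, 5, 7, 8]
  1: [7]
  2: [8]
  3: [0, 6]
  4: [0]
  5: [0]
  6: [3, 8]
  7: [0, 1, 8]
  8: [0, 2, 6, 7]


Visit 0, enqueue [3, 4, 5, 7, 8]
Visit 3, enqueue [6]
Visit 4, enqueue []
Visit 5, enqueue []
Visit 7, enqueue [1]
Visit 8, enqueue [2]
Visit 6, enqueue []
Visit 1, enqueue []
Visit 2, enqueue []

BFS order: [0, 3, 4, 5, 7, 8, 6, 1, 2]


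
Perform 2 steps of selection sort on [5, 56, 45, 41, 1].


Initial: [5, 56, 45, 41, 1]
Step 1: min=1 at 4
  Swap: [1, 56, 45, 41, 5]
Step 2: min=5 at 4
  Swap: [1, 5, 45, 41, 56]

After 2 steps: [1, 5, 45, 41, 56]


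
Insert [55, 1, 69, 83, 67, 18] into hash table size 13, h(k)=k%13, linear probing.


Insert 55: h=3 -> slot 3
Insert 1: h=1 -> slot 1
Insert 69: h=4 -> slot 4
Insert 83: h=5 -> slot 5
Insert 67: h=2 -> slot 2
Insert 18: h=5, 1 probes -> slot 6

Table: [None, 1, 67, 55, 69, 83, 18, None, None, None, None, None, None]


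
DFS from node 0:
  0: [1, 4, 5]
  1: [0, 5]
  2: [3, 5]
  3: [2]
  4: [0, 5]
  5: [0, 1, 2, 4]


Visit 0, push [5, 4, 1]
Visit 1, push [5]
Visit 5, push [4, 2]
Visit 2, push [3]
Visit 3, push []
Visit 4, push []

DFS order: [0, 1, 5, 2, 3, 4]


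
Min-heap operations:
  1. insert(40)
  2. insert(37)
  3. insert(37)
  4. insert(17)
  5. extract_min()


insert(40) -> [40]
insert(37) -> [37, 40]
insert(37) -> [37, 40, 37]
insert(17) -> [17, 37, 37, 40]
extract_min()->17, [37, 37, 40]

Final heap: [37, 37, 40]


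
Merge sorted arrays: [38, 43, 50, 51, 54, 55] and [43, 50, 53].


Take 38 from A
Take 43 from A
Take 43 from B
Take 50 from A
Take 50 from B
Take 51 from A
Take 53 from B

Merged: [38, 43, 43, 50, 50, 51, 53, 54, 55]


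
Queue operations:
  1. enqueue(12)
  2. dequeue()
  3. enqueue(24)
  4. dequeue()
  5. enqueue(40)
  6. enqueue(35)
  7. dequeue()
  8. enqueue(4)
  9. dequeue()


enqueue(12) -> [12]
dequeue()->12, []
enqueue(24) -> [24]
dequeue()->24, []
enqueue(40) -> [40]
enqueue(35) -> [40, 35]
dequeue()->40, [35]
enqueue(4) -> [35, 4]
dequeue()->35, [4]

Final queue: [4]


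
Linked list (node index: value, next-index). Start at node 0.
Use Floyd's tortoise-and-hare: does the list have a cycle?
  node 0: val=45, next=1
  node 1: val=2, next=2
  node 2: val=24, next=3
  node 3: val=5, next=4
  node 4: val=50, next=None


Floyd's tortoise (slow, +1) and hare (fast, +2):
  init: slow=0, fast=0
  step 1: slow=1, fast=2
  step 2: slow=2, fast=4
  step 3: fast -> None, no cycle

Cycle: no


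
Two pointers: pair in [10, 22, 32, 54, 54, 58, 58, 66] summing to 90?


lo=0(10)+hi=7(66)=76
lo=1(22)+hi=7(66)=88
lo=2(32)+hi=7(66)=98
lo=2(32)+hi=6(58)=90

Yes: 32+58=90


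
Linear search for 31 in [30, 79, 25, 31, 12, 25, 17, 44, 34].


i=0: 30!=31
i=1: 79!=31
i=2: 25!=31
i=3: 31==31 found!

Found at 3, 4 comps


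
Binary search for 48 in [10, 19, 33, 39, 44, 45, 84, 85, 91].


Step 1: lo=0, hi=8, mid=4, val=44
Step 2: lo=5, hi=8, mid=6, val=84
Step 3: lo=5, hi=5, mid=5, val=45

Not found


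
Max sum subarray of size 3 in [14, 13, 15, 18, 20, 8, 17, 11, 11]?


[0:3]: 42
[1:4]: 46
[2:5]: 53
[3:6]: 46
[4:7]: 45
[5:8]: 36
[6:9]: 39

Max: 53 at [2:5]


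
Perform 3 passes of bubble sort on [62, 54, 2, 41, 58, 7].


Initial: [62, 54, 2, 41, 58, 7]
Pass 1: [54, 2, 41, 58, 7, 62] (5 swaps)
Pass 2: [2, 41, 54, 7, 58, 62] (3 swaps)
Pass 3: [2, 41, 7, 54, 58, 62] (1 swaps)

After 3 passes: [2, 41, 7, 54, 58, 62]


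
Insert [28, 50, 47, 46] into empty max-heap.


Insert 28: [28]
Insert 50: [50, 28]
Insert 47: [50, 28, 47]
Insert 46: [50, 46, 47, 28]

Final heap: [50, 46, 47, 28]


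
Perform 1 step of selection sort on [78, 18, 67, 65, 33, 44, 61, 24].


Initial: [78, 18, 67, 65, 33, 44, 61, 24]
Step 1: min=18 at 1
  Swap: [18, 78, 67, 65, 33, 44, 61, 24]

After 1 step: [18, 78, 67, 65, 33, 44, 61, 24]


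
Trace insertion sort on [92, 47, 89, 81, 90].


Initial: [92, 47, 89, 81, 90]
Insert 47: [47, 92, 89, 81, 90]
Insert 89: [47, 89, 92, 81, 90]
Insert 81: [47, 81, 89, 92, 90]
Insert 90: [47, 81, 89, 90, 92]

Sorted: [47, 81, 89, 90, 92]


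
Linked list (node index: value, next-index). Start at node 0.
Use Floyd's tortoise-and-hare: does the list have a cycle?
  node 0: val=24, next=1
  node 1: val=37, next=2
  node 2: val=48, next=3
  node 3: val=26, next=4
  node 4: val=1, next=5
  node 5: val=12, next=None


Floyd's tortoise (slow, +1) and hare (fast, +2):
  init: slow=0, fast=0
  step 1: slow=1, fast=2
  step 2: slow=2, fast=4
  step 3: fast 4->5->None, no cycle

Cycle: no


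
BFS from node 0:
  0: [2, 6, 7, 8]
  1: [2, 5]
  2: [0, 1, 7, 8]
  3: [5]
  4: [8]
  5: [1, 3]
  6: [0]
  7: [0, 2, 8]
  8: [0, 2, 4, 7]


Visit 0, enqueue [2, 6, 7, 8]
Visit 2, enqueue [1]
Visit 6, enqueue []
Visit 7, enqueue []
Visit 8, enqueue [4]
Visit 1, enqueue [5]
Visit 4, enqueue []
Visit 5, enqueue [3]
Visit 3, enqueue []

BFS order: [0, 2, 6, 7, 8, 1, 4, 5, 3]
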